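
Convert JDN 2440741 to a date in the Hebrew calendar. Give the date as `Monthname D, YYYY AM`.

The Gregorian equivalent of JDN 2440741 is 3 June 1970.
In the Hebrew calendar that day is Iyar 28, 5730 AM.

Iyar 28, 5730 AM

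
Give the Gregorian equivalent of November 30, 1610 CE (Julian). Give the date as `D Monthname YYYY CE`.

At this point the Julian calendar is 10 days behind the Gregorian.
30 November 1610 Julian + 10 days → 10 December 1610 Gregorian.

10 December 1610 CE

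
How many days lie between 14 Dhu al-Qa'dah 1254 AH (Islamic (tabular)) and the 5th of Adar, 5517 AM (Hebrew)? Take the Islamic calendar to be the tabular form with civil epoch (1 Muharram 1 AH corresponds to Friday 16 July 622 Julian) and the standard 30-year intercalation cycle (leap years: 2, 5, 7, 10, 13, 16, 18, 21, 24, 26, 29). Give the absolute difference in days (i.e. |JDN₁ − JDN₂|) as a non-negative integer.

29922

JDN of the first date = 2392769.
JDN of the second date = 2362847.
|2362847 − 2392769| = 29922.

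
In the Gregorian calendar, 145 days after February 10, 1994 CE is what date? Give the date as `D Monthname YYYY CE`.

5 July 1994 CE

Counting 145 days forward from JDN 2449394 reaches JDN 2449539, which is 5 July 1994 CE.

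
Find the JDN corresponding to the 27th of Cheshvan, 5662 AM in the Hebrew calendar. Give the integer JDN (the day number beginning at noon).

2415698

Equivalently 9 November 1901 (Gregorian).
JDN 2451545 is 1 January 2000 CE (Gregorian); the target day is −35847 days from there, so JDN = 2415698.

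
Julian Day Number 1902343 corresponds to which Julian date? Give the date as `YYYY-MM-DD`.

The proleptic Gregorian equivalent of JDN 1902343 is 2 May 496.
In the Julian calendar that day is 0496-05-01.

0496-05-01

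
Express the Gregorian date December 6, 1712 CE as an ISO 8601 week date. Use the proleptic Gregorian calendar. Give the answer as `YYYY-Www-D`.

The weekday is Tuesday (ISO weekday 2).
That Tuesday belongs to ISO week 49 of ISO year 1712.

1712-W49-2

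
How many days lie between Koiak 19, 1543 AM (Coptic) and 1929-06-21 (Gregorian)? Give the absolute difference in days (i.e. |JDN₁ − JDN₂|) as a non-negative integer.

37431

JDN of the first date = 2388353.
JDN of the second date = 2425784.
|2425784 − 2388353| = 37431.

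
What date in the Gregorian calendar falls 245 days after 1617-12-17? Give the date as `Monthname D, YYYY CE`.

Counting 245 days forward from JDN 2312008 reaches JDN 2312253, which is August 19, 1618 CE.

August 19, 1618 CE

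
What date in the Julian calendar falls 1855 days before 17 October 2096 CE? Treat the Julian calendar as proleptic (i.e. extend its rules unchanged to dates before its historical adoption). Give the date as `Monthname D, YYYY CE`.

September 19, 2091 CE

JDN of 17 October 2096 CE = 2486912.
2486912 − 1855 = 2485057.
JDN 2485057 in the Julian calendar is September 19, 2091 CE.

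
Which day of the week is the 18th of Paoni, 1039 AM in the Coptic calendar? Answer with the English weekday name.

Equivalently 20 June 1323 Gregorian, JDN 2204446.
Since JDN mod 7 = 6 (0 = Monday), the day is Sunday.

Sunday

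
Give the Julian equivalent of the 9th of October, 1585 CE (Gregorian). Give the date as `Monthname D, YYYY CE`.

The Julian–Gregorian offset here is 10 days (Julian trailing).
9 October 1585 Gregorian − 10 days → 29 September 1585 Julian.

September 29, 1585 CE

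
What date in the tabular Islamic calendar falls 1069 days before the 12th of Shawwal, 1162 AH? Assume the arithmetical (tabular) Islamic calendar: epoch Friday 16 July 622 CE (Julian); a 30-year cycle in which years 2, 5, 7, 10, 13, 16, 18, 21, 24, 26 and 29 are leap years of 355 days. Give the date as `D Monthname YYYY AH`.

The starting date is JDN 2360137; 2360137 − 1069 = 2359068.
JDN 2359068 corresponds to 6 Shawwal 1159 AH.

6 Shawwal 1159 AH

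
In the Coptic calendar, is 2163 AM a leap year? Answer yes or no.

2163 mod 4 = 3; in the Coptic calendar a year is leap when year mod 4 = 3, so it is a leap year.

yes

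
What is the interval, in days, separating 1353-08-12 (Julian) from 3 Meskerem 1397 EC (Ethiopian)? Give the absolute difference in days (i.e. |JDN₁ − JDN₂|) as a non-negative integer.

18647

First date → JDN 2215465; second date → JDN 2234112.
The interval is |2215465 − 2234112| = 18647 days.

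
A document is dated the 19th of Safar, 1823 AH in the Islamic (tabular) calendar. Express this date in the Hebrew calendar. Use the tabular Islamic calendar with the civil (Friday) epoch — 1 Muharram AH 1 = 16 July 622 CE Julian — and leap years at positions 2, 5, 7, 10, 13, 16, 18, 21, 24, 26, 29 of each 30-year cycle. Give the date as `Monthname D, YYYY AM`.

Sivan 20, 6150 AM

The source date corresponds to 4 June 2390 in the Gregorian calendar (JDN 2594144).
That day falls on 20 Sivan 6150 AM in the Hebrew calendar.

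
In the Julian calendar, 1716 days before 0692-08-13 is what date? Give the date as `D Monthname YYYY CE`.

The starting date is JDN 1974036; 1974036 − 1716 = 1972320.
JDN 1972320 corresponds to 2 December 687 CE.

2 December 687 CE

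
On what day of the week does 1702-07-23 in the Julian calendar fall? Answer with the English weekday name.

Thursday

Equivalently 3 August 1702 Gregorian, JDN 2342917.
2342917 ≡ 3 (mod 7); counting from Monday = 0 gives Thursday.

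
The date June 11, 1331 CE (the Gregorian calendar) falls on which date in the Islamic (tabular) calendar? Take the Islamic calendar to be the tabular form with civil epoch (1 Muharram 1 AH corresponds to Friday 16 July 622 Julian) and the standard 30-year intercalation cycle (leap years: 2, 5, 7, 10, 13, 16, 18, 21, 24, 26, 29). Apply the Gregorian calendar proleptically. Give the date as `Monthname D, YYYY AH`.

Sha'ban 25, 731 AH

Both dates share Julian Day Number 2207359; in the tabular Islamic calendar that is 25 Sha'ban 731 AH.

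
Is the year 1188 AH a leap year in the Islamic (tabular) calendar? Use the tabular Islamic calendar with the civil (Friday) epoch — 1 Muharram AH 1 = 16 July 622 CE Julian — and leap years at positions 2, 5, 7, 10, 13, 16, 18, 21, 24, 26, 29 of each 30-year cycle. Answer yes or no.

yes

Year 1188 AH is year 18 of its 30-year cycle; leap positions are 2, 5, 7, 10, 13, 16, 18, 21, 24, 26, 29, so it is a leap year (355 days).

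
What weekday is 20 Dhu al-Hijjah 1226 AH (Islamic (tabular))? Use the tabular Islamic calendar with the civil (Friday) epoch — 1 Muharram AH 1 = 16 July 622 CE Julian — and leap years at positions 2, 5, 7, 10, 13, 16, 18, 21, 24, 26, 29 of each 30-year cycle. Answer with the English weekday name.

Sunday

Equivalently 5 January 1812 Gregorian, JDN 2382883.
JDN 2382883 mod 7 = 6, and JDN 0 was a Monday, so this is a Sunday.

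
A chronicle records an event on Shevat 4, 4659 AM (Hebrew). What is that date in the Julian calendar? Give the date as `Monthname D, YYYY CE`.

January 20, 899 CE

The source date corresponds to 24 January 899 in the proleptic Gregorian calendar (JDN 2049437).
That day falls on 20 January 899 CE in the Julian calendar.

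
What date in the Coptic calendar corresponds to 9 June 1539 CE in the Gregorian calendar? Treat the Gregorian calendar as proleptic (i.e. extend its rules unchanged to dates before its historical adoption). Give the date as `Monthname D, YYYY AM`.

Paoni 5, 1255 AM

Both dates share Julian Day Number 2283327; in the Coptic calendar that is 5 Paoni 1255 AM.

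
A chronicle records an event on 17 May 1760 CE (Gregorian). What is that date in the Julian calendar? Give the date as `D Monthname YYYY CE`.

At this point the Julian calendar is 11 days behind the Gregorian.
17 May 1760 Gregorian − 11 days → 6 May 1760 Julian.

6 May 1760 CE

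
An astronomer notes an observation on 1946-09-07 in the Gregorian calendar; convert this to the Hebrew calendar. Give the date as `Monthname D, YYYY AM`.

Julian Day Number of the source date = 2432071.
Converting JDN 2432071 to the Hebrew calendar gives 11 Elul 5706 AM.

Elul 11, 5706 AM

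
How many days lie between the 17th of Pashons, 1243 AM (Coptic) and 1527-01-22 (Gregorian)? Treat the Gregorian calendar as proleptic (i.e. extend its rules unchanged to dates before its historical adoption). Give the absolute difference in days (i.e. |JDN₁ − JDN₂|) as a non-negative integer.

120

First date → JDN 2278926; second date → JDN 2278806.
The interval is |2278926 − 2278806| = 120 days.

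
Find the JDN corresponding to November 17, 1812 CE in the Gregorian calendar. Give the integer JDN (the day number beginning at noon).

JDN 2299161 is 15 October 1582 CE (Gregorian); the target day is +84039 days from there, so JDN = 2383200.

2383200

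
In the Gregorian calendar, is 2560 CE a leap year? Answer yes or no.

yes

2560 is divisible by 4 and not by 100, so it is a leap year.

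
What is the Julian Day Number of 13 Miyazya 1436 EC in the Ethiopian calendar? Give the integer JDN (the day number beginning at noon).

2248577

In the proleptic Gregorian calendar the same day is 17 April 1444.
JDN 2400001 is 17 November 1858 CE (Gregorian), MJD 0; the target day is −151424 days from there, so JDN = 2248577.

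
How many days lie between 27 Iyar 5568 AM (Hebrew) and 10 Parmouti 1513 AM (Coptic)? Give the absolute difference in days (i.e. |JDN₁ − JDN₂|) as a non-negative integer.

4055

JDN of the first date = 2381562.
JDN of the second date = 2377507.
|2377507 − 2381562| = 4055.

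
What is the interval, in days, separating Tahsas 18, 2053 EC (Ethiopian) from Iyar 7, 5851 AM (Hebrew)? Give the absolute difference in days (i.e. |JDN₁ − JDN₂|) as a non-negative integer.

11076

First date → JDN 2473821; second date → JDN 2484897.
The interval is |2473821 − 2484897| = 11076 days.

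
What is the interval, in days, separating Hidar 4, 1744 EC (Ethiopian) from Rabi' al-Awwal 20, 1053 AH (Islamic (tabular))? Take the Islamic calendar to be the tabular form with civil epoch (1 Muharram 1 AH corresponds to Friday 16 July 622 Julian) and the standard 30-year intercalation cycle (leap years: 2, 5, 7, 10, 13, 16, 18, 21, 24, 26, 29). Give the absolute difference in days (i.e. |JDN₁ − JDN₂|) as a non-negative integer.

39603

JDN of the first date = 2360915.
JDN of the second date = 2321312.
|2321312 − 2360915| = 39603.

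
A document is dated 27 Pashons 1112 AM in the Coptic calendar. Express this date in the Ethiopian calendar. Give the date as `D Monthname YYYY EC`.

27 Ginbot 1388 EC

The source date corresponds to 30 May 1396 in the proleptic Gregorian calendar (JDN 2231089).
That day falls on 27 Ginbot 1388 EC in the Ethiopian calendar.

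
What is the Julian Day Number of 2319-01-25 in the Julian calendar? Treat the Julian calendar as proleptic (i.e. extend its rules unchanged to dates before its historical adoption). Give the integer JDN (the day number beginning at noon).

Equivalently 10 February 2319 (Gregorian).
JDN 2451545 is 1 January 2000 CE (Gregorian); the target day is +116552 days from there, so JDN = 2568097.

2568097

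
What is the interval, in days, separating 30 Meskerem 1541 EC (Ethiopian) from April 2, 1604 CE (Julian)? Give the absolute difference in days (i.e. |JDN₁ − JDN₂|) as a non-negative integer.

First date → JDN 2286735; second date → JDN 2307011.
The interval is |2286735 − 2307011| = 20276 days.

20276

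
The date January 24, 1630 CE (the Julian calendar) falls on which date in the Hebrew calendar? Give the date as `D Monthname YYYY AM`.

Julian Day Number of the source date = 2316439.
Converting JDN 2316439 to the Hebrew calendar gives 21 Shevat 5390 AM.

21 Shevat 5390 AM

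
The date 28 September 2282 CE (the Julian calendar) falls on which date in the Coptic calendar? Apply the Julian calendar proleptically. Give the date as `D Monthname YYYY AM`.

Both dates share Julian Day Number 2554829; in the Coptic calendar that is 1 Paopi 1999 AM.

1 Paopi 1999 AM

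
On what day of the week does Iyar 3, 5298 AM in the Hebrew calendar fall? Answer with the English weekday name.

Wednesday

In the proleptic Gregorian calendar this is 13 April 1538 (JDN 2282905).
JDN 2282905 mod 7 = 2, and JDN 0 was a Monday, so this is a Wednesday.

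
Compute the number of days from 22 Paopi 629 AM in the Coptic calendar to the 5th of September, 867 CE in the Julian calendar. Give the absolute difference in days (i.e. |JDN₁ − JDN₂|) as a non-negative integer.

First date → JDN 2054458; second date → JDN 2037977.
The interval is |2054458 − 2037977| = 16481 days.

16481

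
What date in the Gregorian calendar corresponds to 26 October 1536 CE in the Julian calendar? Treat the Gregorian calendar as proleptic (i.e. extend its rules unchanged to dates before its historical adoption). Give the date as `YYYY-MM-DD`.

1536-11-05

At this point the Julian calendar is 10 days behind the Gregorian.
26 October 1536 Julian + 10 days → 5 November 1536 Gregorian.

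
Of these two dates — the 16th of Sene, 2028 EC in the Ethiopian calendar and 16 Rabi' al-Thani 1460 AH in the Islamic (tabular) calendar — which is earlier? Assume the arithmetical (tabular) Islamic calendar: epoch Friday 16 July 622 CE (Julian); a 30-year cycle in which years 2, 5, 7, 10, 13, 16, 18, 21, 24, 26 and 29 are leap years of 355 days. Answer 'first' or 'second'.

First date → JDN 2464868; second date → JDN 2465565.
JDN 2464868 < JDN 2465565, so the first date is earlier.

first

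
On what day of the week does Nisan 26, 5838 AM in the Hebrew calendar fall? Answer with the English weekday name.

Saturday

In the Gregorian calendar this is 9 April 2078 (JDN 2480133).
JDN 2480133 mod 7 = 5, and JDN 0 was a Monday, so this is a Saturday.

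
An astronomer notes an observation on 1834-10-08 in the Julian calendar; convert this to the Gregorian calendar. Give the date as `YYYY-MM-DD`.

For dates in this range the Gregorian date is 12 days ahead of the Julian.
8 October 1834 Julian + 12 days → 20 October 1834 Gregorian.

1834-10-20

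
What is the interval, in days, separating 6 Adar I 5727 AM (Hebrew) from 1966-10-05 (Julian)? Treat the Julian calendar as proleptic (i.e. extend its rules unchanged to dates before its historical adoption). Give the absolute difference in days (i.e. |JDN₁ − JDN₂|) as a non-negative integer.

121

First date → JDN 2439538; second date → JDN 2439417.
The interval is |2439538 − 2439417| = 121 days.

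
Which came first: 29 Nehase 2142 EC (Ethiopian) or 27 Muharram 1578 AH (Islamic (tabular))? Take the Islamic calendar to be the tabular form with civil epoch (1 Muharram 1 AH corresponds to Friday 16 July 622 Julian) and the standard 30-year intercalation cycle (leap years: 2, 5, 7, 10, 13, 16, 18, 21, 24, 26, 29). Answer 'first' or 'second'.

The two dates have Julian Day Numbers 2506579 and 2507302 respectively.
Since 2506579 < 2507302, the first date comes first.

first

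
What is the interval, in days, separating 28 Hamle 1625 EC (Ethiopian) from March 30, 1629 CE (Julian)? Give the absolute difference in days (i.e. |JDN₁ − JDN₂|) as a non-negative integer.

1575

First date → JDN 2317714; second date → JDN 2316139.
The interval is |2317714 − 2316139| = 1575 days.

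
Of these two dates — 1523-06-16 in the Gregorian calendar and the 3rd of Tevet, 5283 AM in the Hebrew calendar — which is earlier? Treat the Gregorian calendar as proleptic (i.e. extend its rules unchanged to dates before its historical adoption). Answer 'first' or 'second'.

First date → JDN 2277490; second date → JDN 2277323.
JDN 2277323 < JDN 2277490, so the second date is earlier.

second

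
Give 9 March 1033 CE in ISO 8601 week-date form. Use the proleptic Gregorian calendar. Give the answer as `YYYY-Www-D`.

The weekday is Saturday (ISO weekday 6).
That Saturday belongs to ISO week 10 of ISO year 1033.

1033-W10-6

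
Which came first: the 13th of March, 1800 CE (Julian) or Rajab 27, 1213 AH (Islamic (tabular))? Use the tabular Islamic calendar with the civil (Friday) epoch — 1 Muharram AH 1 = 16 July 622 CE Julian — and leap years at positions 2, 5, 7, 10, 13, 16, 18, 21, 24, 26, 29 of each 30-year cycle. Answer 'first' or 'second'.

First date → JDN 2378580; second date → JDN 2378135.
JDN 2378135 < JDN 2378580, so the second date is earlier.

second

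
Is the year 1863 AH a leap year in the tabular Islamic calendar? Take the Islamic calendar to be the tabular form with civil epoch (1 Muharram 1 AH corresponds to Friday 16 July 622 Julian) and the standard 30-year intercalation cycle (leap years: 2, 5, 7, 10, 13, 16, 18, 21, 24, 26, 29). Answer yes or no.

Year 1863 AH is year 3 of its 30-year cycle; leap positions are 2, 5, 7, 10, 13, 16, 18, 21, 24, 26, 29, so it is a common year (354 days).

no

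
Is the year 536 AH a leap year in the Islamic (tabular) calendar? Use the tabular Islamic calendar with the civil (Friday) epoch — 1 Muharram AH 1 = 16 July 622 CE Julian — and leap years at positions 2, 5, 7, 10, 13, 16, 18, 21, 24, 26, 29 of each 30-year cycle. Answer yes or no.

Year 536 AH is year 26 of its 30-year cycle; leap positions are 2, 5, 7, 10, 13, 16, 18, 21, 24, 26, 29, so it is a leap year (355 days).

yes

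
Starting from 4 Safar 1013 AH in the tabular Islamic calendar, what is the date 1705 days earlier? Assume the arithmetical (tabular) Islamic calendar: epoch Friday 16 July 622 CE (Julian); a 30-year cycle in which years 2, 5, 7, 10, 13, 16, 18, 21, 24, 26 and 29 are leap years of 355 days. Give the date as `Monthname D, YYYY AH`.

Counting 1705 days back from JDN 2307092 reaches JDN 2305387, which is Rabi' al-Thani 12, 1008 AH.

Rabi' al-Thani 12, 1008 AH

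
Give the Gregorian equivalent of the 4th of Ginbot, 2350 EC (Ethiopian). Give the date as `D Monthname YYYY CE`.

Both dates share Julian Day Number 2582436; in the Gregorian calendar that is 15 May 2358 CE.

15 May 2358 CE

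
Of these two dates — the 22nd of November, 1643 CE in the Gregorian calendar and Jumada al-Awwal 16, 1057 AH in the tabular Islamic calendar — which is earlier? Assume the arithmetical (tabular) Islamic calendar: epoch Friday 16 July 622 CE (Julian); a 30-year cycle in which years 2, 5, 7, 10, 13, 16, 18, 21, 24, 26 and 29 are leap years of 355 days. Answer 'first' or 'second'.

First date → JDN 2321479; second date → JDN 2322784.
JDN 2321479 < JDN 2322784, so the first date is earlier.

first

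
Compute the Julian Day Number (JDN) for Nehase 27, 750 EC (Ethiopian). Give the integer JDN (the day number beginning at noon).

Equivalently 24 August 758 (proleptic Gregorian).
JDN 2451545 is 1 January 2000 CE (Gregorian); the target day is −453396 days from there, so JDN = 1998149.

1998149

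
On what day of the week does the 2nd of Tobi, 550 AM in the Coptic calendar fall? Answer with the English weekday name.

Sunday

This is JDN 2025673 (1 January 834 Gregorian).
Since JDN mod 7 = 6 (0 = Monday), the day is Sunday.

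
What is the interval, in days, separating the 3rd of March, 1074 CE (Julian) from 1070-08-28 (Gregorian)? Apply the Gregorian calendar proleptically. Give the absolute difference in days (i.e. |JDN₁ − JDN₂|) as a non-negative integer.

JDN of the first date = 2113398.
JDN of the second date = 2112109.
|2112109 − 2113398| = 1289.

1289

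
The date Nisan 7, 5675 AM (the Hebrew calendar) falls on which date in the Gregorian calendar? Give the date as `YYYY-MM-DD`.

1915-03-22

Both dates share Julian Day Number 2420579; in the Gregorian calendar that is 22 March 1915 CE.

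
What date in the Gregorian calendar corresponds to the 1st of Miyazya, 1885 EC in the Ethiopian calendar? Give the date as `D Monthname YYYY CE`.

Julian Day Number of the source date = 2412562.
Converting JDN 2412562 to the Gregorian calendar gives 8 April 1893 CE.

8 April 1893 CE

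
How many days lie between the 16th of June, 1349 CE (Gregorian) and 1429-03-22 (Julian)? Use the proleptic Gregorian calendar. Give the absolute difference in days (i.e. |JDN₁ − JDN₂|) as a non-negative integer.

First date → JDN 2213939; second date → JDN 2243081.
The interval is |2213939 − 2243081| = 29142 days.

29142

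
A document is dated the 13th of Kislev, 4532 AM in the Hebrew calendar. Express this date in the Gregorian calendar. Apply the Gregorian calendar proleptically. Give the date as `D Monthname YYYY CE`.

29 November 771 CE

Julian Day Number of the source date = 2002994.
Converting JDN 2002994 to the Gregorian calendar gives 29 November 771 CE.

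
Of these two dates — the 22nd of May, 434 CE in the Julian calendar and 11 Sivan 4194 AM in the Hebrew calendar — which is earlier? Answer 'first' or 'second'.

first

The two dates have Julian Day Numbers 1879718 and 1879731 respectively.
Since 1879718 < 1879731, the first date comes first.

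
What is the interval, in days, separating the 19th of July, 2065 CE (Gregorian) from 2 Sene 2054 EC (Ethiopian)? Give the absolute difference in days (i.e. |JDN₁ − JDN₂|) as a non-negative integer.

JDN of the first date = 2475486.
JDN of the second date = 2474350.
|2474350 − 2475486| = 1136.

1136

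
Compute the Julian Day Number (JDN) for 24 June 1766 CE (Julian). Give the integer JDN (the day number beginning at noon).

2366264

Equivalently 5 July 1766 (Gregorian).
JDN 2451545 is 1 January 2000 CE (Gregorian); the target day is −85281 days from there, so JDN = 2366264.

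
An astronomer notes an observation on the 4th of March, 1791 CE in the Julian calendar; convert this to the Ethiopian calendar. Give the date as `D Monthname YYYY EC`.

Both dates share Julian Day Number 2375283; in the Ethiopian calendar that is 8 Megabit 1783 EC.

8 Megabit 1783 EC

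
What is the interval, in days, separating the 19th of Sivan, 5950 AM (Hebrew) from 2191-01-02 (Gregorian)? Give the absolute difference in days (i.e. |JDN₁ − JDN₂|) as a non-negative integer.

194

First date → JDN 2521114; second date → JDN 2521308.
The interval is |2521114 − 2521308| = 194 days.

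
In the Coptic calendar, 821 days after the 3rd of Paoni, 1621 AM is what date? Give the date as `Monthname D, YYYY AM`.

Pi Kogi Enavot 4, 1623 AM

JDN of the 3rd of Paoni, 1621 AM = 2417007.
2417007 + 821 = 2417828.
JDN 2417828 in the Coptic calendar is Pi Kogi Enavot 4, 1623 AM.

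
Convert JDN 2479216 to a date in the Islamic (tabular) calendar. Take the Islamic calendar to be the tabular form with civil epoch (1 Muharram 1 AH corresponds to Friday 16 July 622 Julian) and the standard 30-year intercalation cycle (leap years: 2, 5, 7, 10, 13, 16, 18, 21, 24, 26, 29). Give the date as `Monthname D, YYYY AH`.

Shawwal 24, 1498 AH

The Gregorian equivalent of JDN 2479216 is 5 October 2075.
In the tabular Islamic calendar that day is Shawwal 24, 1498 AH.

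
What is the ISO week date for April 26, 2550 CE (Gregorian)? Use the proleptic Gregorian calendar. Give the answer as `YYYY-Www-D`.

The weekday is Sunday (ISO weekday 7).
That Sunday belongs to ISO week 17 of ISO year 2550.

2550-W17-7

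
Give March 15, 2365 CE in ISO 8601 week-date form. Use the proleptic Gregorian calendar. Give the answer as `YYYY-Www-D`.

The weekday is Monday (ISO weekday 1).
That Monday belongs to ISO week 11 of ISO year 2365.

2365-W11-1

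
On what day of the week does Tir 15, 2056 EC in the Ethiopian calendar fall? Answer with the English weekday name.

Thursday

In the Gregorian calendar this is 24 January 2064 (JDN 2474944).
Since JDN mod 7 = 3 (0 = Monday), the day is Thursday.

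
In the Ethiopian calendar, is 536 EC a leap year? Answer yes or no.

536 mod 4 = 0; in the Ethiopian calendar a year is leap when year mod 4 = 3, so it is a common year.

no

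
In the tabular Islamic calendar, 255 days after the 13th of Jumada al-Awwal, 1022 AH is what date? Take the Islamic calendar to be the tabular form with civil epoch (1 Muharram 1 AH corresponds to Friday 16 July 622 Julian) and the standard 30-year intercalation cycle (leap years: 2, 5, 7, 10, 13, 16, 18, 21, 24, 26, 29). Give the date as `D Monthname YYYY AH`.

1 Safar 1023 AH

JDN of the 13th of Jumada al-Awwal, 1022 AH = 2310378.
2310378 + 255 = 2310633.
JDN 2310633 in the tabular Islamic calendar is 1 Safar 1023 AH.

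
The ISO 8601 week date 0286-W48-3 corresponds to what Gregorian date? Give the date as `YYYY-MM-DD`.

0286-12-01

ISO week 1 of 286 is the week containing the first Thursday of 286.
Week 48, day 3 (Wednesday) lands on 0286-12-01.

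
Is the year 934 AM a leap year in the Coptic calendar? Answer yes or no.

no

934 mod 4 = 2; in the Coptic calendar a year is leap when year mod 4 = 3, so it is a common year.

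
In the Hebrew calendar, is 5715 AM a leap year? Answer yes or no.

no

Hebrew year 5715 is year 15 of its 19-year Metonic cycle; leap years are at positions 3, 6, 8, 11, 14, 17, 19, so it is a common year (12 months).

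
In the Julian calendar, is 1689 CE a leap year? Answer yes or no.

1689 mod 4 = 1, so it is a common year in the Julian calendar.

no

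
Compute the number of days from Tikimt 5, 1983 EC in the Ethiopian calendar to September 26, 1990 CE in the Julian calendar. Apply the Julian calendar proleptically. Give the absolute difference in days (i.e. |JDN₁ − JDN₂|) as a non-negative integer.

6

First date → JDN 2448180; second date → JDN 2448174.
The interval is |2448180 − 2448174| = 6 days.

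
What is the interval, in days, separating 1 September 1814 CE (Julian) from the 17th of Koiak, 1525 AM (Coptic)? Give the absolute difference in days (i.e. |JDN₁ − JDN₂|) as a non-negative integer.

First date → JDN 2383865; second date → JDN 2381777.
The interval is |2383865 − 2381777| = 2088 days.

2088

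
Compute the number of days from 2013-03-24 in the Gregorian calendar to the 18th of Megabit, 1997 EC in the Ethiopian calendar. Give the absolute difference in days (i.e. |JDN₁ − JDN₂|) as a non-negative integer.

2919

First date → JDN 2456376; second date → JDN 2453457.
The interval is |2456376 − 2453457| = 2919 days.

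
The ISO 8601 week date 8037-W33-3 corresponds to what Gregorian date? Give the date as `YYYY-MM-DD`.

ISO week 1 of 8037 is the week containing the first Thursday of 8037.
Week 33, day 3 (Wednesday) lands on 8037-08-12.

8037-08-12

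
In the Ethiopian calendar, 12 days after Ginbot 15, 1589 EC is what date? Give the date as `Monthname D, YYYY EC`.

Counting 12 days forward from JDN 2304492 reaches JDN 2304504, which is Ginbot 27, 1589 EC.

Ginbot 27, 1589 EC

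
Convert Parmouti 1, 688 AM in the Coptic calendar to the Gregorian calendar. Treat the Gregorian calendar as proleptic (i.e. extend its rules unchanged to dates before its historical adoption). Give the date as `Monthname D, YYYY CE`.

Both dates share Julian Day Number 2076167; in the Gregorian calendar that is 1 April 972 CE.

April 1, 972 CE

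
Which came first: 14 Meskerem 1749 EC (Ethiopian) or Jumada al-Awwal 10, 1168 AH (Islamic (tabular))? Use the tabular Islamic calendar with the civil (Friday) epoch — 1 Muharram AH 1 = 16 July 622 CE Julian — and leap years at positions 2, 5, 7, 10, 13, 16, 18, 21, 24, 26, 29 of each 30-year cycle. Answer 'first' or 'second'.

The two dates have Julian Day Numbers 2362691 and 2362113 respectively.
Since 2362113 < 2362691, the second date comes first.

second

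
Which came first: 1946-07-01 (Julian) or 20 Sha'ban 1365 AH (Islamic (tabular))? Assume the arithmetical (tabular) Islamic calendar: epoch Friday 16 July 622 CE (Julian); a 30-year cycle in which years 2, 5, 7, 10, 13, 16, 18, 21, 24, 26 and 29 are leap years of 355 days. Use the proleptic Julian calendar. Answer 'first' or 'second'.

first

Converting both to JDN: 2432016 vs 2432022; the smaller is the first.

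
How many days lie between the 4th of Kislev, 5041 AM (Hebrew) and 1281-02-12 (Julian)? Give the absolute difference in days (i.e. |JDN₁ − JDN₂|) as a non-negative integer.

First date → JDN 2188879; second date → JDN 2188986.
The interval is |2188879 − 2188986| = 107 days.

107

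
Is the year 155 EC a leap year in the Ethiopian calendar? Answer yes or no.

155 mod 4 = 3; in the Ethiopian calendar a year is leap when year mod 4 = 3, so it is a leap year.

yes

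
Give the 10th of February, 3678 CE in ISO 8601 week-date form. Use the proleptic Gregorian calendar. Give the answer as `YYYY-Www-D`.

3678-W06-4

The weekday is Thursday (ISO weekday 4).
That Thursday belongs to ISO week 6 of ISO year 3678.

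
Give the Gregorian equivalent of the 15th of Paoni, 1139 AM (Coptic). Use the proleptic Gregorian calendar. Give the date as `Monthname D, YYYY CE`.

Julian Day Number of the source date = 2240968.
Converting JDN 2240968 to the Gregorian calendar gives 18 June 1423 CE.

June 18, 1423 CE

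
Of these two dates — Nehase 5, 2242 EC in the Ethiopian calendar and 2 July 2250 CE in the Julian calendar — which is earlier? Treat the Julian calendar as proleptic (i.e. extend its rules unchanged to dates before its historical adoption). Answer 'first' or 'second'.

second

The two dates have Julian Day Numbers 2543080 and 2543053 respectively.
Since 2543053 < 2543080, the second date comes first.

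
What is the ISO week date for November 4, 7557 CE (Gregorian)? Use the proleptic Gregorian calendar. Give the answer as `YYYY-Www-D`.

7557-W45-1

The weekday is Monday (ISO weekday 1).
That Monday belongs to ISO week 45 of ISO year 7557.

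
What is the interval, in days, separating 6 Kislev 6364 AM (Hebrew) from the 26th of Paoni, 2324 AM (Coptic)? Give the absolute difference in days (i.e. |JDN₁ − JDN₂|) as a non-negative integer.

1680

JDN of the first date = 2672121.
JDN of the second date = 2673801.
|2673801 − 2672121| = 1680.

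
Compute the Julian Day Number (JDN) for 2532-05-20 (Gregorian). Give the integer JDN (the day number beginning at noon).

JDN 2451545 is 1 January 2000 CE (Gregorian); the target day is +194449 days from there, so JDN = 2645994.

2645994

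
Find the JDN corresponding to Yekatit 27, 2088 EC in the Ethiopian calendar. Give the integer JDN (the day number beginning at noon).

In the Gregorian calendar the same day is 6 March 2096.
JDN 2400001 is 17 November 1858 CE (Gregorian), MJD 0; the target day is +86673 days from there, so JDN = 2486674.

2486674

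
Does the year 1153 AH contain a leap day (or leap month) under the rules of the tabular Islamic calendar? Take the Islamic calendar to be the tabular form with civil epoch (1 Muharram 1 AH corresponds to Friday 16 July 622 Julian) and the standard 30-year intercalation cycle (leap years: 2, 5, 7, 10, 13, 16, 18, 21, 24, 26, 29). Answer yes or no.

yes

Year 1153 AH is year 13 of its 30-year cycle; leap positions are 2, 5, 7, 10, 13, 16, 18, 21, 24, 26, 29, so it is a leap year (355 days).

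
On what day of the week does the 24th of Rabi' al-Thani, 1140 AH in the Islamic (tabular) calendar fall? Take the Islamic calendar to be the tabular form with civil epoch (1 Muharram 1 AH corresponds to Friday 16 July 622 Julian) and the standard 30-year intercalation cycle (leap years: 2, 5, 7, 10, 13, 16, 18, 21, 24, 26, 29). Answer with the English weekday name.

Tuesday

Equivalently 9 December 1727 Gregorian, JDN 2352176.
Since JDN mod 7 = 1 (0 = Monday), the day is Tuesday.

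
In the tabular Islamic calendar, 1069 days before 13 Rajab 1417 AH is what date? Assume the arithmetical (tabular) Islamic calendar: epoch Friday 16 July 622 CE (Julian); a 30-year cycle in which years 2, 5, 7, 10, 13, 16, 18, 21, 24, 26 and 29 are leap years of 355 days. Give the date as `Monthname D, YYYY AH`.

Rajab 7, 1414 AH

The starting date is JDN 2450412; 2450412 − 1069 = 2449343.
JDN 2449343 corresponds to Rajab 7, 1414 AH.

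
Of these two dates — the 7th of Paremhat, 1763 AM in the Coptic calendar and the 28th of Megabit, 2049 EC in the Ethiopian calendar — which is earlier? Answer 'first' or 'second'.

Converting both to JDN: 2468786 vs 2472460; the smaller is the first.

first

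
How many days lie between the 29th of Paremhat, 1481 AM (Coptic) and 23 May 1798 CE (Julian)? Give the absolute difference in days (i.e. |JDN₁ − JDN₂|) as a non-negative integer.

First date → JDN 2365808; second date → JDN 2377920.
The interval is |2365808 − 2377920| = 12112 days.

12112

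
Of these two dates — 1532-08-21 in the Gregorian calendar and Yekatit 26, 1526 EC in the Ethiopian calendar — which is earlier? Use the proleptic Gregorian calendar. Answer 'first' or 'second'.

first

First date → JDN 2280844; second date → JDN 2281402.
JDN 2280844 < JDN 2281402, so the first date is earlier.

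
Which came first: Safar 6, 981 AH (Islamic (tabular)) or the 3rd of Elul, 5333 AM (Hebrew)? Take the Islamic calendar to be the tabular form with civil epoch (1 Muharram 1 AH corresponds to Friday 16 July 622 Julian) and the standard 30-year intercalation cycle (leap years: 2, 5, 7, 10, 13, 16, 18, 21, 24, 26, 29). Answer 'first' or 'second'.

First date → JDN 2295754; second date → JDN 2295810.
JDN 2295754 < JDN 2295810, so the first date is earlier.

first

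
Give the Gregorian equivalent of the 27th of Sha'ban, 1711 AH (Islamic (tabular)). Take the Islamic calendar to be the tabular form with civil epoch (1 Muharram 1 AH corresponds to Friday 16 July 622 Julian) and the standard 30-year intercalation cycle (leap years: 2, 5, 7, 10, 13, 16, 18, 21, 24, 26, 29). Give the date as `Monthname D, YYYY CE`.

Julian Day Number of the source date = 2554640.
Converting JDN 2554640 to the Gregorian calendar gives 7 April 2282 CE.

April 7, 2282 CE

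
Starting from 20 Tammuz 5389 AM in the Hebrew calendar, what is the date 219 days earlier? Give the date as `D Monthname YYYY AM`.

8 Kislev 5389 AM

Counting 219 days back from JDN 2316232 reaches JDN 2316013, which is 8 Kislev 5389 AM.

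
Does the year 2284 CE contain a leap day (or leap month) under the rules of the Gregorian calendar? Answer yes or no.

yes

2284 is divisible by 4 and not by 100, so it is a leap year.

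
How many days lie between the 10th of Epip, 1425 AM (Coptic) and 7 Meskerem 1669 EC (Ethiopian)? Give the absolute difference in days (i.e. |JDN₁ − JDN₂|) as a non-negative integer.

JDN of the first date = 2345455.
JDN of the second date = 2333464.
|2333464 − 2345455| = 11991.

11991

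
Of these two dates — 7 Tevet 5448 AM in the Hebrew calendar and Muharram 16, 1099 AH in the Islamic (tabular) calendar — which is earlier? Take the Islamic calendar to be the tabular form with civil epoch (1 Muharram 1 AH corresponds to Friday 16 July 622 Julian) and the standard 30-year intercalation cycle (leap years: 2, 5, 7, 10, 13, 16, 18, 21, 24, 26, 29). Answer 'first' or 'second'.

second

The two dates have Julian Day Numbers 2337569 and 2337550 respectively.
Since 2337550 < 2337569, the second date comes first.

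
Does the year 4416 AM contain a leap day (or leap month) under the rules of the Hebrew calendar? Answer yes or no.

yes

Hebrew year 4416 is year 8 of its 19-year Metonic cycle; leap years are at positions 3, 6, 8, 11, 14, 17, 19, so it is a leap year (13 months).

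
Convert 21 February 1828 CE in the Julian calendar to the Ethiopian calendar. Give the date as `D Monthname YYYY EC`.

Both dates share Julian Day Number 2388786; in the Ethiopian calendar that is 26 Yekatit 1820 EC.

26 Yekatit 1820 EC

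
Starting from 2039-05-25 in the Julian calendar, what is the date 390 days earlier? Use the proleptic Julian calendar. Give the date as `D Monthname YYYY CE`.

Counting 390 days back from JDN 2465947 reaches JDN 2465557, which is 30 April 2038 CE.

30 April 2038 CE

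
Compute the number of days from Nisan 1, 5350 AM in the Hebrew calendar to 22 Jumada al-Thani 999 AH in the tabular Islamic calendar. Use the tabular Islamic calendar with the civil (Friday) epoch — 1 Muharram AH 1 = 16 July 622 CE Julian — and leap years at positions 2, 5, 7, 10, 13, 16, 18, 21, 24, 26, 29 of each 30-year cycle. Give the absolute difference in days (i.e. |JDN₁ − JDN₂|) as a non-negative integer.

377

JDN of the first date = 2301890.
JDN of the second date = 2302267.
|2302267 − 2301890| = 377.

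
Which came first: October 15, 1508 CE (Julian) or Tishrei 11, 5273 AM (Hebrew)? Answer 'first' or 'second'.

First date → JDN 2272143; second date → JDN 2273580.
JDN 2272143 < JDN 2273580, so the first date is earlier.

first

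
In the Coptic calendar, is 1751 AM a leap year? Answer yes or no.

yes

1751 mod 4 = 3; in the Coptic calendar a year is leap when year mod 4 = 3, so it is a leap year.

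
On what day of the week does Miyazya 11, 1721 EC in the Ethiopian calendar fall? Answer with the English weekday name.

Equivalently 17 April 1729 Gregorian, JDN 2352671.
2352671 ≡ 6 (mod 7); counting from Monday = 0 gives Sunday.

Sunday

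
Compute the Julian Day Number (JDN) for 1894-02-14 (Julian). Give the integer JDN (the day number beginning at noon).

In the Gregorian calendar the same day is 26 February 1894.
JDN 2400001 is 17 November 1858 CE (Gregorian), MJD 0; the target day is +12885 days from there, so JDN = 2412886.

2412886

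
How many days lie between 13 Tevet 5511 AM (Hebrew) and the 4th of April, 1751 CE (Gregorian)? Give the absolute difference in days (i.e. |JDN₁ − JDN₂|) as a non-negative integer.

JDN of the first date = 2360609.
JDN of the second date = 2360693.
|2360693 − 2360609| = 84.

84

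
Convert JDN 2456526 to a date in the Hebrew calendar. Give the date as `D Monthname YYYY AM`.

15 Elul 5773 AM

JDN 2456526 is 21 August 2013 in the Gregorian calendar.
In the Hebrew calendar that day is 15 Elul 5773 AM.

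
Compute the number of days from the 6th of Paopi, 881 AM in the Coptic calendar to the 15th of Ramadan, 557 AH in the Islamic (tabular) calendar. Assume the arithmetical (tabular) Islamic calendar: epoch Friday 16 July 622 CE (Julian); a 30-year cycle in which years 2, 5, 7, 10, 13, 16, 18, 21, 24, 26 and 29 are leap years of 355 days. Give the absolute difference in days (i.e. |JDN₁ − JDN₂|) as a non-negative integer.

JDN of the first date = 2146485.
JDN of the second date = 2145718.
|2145718 − 2146485| = 767.

767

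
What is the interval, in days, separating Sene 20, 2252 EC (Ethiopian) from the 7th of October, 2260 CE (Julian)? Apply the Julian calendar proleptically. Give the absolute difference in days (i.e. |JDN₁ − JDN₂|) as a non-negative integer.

First date → JDN 2546688; second date → JDN 2546803.
The interval is |2546688 − 2546803| = 115 days.

115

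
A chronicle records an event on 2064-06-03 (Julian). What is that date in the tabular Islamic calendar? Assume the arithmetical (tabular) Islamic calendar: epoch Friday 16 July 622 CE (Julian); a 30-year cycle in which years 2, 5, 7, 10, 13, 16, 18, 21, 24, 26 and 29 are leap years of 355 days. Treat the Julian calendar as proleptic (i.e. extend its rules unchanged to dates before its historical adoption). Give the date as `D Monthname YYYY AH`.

Both dates share Julian Day Number 2475088; in the tabular Islamic calendar that is 1 Rabi' al-Awwal 1487 AH.

1 Rabi' al-Awwal 1487 AH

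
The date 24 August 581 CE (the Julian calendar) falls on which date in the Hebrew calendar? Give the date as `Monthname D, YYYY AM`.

The source date corresponds to 26 August 581 in the proleptic Gregorian calendar (JDN 1933504).
That day falls on 8 Elul 4341 AM in the Hebrew calendar.

Elul 8, 4341 AM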